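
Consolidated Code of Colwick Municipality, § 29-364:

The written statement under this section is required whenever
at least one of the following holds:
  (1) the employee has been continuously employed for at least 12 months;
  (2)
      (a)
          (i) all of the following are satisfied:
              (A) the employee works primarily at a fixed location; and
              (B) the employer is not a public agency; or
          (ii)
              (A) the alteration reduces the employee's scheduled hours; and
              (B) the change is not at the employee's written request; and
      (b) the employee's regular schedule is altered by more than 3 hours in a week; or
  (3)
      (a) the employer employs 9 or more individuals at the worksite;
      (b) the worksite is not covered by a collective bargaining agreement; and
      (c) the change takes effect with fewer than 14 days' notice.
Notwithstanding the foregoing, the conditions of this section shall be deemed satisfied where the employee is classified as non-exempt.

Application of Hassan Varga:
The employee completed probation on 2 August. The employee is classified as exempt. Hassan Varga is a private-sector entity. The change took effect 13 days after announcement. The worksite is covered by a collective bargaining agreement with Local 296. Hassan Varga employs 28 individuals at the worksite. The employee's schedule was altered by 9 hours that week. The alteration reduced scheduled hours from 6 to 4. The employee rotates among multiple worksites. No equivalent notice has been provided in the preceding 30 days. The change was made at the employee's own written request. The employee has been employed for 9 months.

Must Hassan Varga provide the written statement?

No — not required.

(1) tenure ≥ 12 mo. — fails.
(A) fixed location — fails.
(B) not (public agency) — satisfied.
(i) = F AND T = false.
(A) hours reduced — satisfied.
(B) not employee-requested — fails.
(ii) = T AND F = false.
(a) = F OR F = false.
(b) schedule shift > 3h — satisfied.
(2): F AND T → false.
(a) ≥ 9 at site — satisfied.
(b) no CBA — not satisfied.
(c) < 14 days' notice — satisfied.
(3): T AND F AND T → false.
So Overall is not satisfied (F OR F OR F).
Exception (non-exempt) — not satisfied.
Result: main false OR exception false → false.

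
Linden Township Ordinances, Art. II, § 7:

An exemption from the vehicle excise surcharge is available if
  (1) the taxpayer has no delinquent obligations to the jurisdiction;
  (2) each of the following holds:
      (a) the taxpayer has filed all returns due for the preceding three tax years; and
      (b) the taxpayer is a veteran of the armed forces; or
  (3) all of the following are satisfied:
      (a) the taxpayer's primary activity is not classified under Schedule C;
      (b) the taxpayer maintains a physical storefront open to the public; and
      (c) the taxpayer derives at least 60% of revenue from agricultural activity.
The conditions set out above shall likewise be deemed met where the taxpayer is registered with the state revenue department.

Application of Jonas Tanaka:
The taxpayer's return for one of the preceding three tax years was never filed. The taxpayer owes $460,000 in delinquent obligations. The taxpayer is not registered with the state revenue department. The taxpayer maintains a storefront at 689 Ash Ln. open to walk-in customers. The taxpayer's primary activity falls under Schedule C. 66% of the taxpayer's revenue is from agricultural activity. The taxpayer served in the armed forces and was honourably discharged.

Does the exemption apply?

(1) no delinquency — not satisfied.
(a) returns current — not met.
(b) veteran — satisfied.
(2) = F AND T = false.
(a) not (Schedule C activity) — not met.
(b) has storefront — satisfied.
(c) ≥60% agricultural — holds.
(3): F AND T AND T → false.
Overall: F OR F OR F → false.
Exception (state-registered) — not satisfied.
Result: main false OR exception false → false.

No — not exempt.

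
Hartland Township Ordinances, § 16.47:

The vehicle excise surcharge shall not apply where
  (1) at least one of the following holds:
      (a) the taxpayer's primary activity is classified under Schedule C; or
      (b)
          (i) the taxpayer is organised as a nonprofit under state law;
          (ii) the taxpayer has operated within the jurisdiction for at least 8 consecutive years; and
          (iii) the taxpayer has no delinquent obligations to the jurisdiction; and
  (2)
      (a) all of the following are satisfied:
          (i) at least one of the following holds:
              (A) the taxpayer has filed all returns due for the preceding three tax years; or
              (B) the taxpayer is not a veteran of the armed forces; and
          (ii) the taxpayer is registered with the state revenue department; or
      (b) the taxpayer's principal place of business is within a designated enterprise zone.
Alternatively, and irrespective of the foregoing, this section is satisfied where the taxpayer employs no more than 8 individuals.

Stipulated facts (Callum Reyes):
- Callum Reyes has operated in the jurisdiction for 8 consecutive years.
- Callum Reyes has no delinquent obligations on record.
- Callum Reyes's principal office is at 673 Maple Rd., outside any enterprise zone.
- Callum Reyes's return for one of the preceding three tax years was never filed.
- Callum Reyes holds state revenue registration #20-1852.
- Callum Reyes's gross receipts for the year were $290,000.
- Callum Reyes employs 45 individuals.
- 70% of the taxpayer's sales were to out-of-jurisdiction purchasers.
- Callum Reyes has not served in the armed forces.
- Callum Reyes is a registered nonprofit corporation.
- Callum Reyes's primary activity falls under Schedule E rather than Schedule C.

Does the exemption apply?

Yes — exempt.

(a) Schedule C activity — not satisfied.
(i) nonprofit — holds.
(ii) ≥ 8 yrs in jurisdiction — met.
(iii) no delinquency — holds.
So (b) is satisfied (T AND T AND T).
(1) = F OR T = true.
(A) returns current — not met.
(B) not (veteran) — met.
So (i) is satisfied (F OR T).
(ii) state-registered — met.
So (a) is satisfied (T AND T).
(b) in enterprise zone — not satisfied.
(2): T OR F → true.
Overall: T AND T → true.
Exception (≤ 8 employees) — not satisfied.
Result: main true OR exception false → true.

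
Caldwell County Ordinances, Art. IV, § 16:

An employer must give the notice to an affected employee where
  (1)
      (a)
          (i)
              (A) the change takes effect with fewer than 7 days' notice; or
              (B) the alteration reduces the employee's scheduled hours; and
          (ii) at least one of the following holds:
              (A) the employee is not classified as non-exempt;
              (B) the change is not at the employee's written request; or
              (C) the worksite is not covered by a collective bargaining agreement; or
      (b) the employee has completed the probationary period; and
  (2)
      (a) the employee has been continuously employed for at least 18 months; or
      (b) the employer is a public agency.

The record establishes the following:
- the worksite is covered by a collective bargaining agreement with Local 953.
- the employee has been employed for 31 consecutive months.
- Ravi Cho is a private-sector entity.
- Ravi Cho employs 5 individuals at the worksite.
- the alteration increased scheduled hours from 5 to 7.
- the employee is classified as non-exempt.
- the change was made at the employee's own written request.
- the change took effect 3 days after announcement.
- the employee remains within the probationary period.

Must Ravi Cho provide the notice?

No — not required.

(A) < 7 days' notice — holds.
(B) hours reduced — not met.
(i): T OR F → true.
(A) not (non-exempt) — not satisfied.
(B) not employee-requested — fails.
(C) no CBA — fails.
(ii) = F OR F OR F = false.
(a): T AND F → false.
(b) past probation — fails.
So (1) is not satisfied (F OR F).
(a) tenure ≥ 18 mo. — satisfied.
(b) public agency — not met.
So (2) is satisfied (T OR F).
So Overall is not satisfied (F AND T).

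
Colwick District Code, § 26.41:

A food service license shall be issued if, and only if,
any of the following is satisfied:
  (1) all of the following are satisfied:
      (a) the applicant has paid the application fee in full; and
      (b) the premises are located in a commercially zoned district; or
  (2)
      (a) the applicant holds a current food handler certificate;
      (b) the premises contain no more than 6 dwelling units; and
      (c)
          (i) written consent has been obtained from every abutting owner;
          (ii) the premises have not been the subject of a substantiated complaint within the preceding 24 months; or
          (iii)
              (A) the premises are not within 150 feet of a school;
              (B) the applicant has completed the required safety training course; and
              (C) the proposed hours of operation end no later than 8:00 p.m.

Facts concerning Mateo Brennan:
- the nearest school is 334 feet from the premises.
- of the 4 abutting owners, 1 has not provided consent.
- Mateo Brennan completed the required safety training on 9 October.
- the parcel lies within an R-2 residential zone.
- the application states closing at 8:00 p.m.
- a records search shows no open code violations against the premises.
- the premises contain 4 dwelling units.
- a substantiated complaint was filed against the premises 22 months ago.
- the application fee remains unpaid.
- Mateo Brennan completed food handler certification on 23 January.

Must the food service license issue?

Yes — granted.

(a) fee paid — not met.
(b) commercially zoned — not met.
(1): F AND F → false.
(a) food handler cert. — satisfied.
(b) ≤ 6 units — met.
(i) all abutters consent — not satisfied.
(ii) no complaint in 24 mo. — fails.
(A) ≥150 ft from school — met.
(B) safety training — met.
(C) closes by 8 p.m. — holds.
(iii): T AND T AND T → true.
So (c) is satisfied (F OR F OR T).
(2): T AND T AND T → true.
So Overall is satisfied (F OR T).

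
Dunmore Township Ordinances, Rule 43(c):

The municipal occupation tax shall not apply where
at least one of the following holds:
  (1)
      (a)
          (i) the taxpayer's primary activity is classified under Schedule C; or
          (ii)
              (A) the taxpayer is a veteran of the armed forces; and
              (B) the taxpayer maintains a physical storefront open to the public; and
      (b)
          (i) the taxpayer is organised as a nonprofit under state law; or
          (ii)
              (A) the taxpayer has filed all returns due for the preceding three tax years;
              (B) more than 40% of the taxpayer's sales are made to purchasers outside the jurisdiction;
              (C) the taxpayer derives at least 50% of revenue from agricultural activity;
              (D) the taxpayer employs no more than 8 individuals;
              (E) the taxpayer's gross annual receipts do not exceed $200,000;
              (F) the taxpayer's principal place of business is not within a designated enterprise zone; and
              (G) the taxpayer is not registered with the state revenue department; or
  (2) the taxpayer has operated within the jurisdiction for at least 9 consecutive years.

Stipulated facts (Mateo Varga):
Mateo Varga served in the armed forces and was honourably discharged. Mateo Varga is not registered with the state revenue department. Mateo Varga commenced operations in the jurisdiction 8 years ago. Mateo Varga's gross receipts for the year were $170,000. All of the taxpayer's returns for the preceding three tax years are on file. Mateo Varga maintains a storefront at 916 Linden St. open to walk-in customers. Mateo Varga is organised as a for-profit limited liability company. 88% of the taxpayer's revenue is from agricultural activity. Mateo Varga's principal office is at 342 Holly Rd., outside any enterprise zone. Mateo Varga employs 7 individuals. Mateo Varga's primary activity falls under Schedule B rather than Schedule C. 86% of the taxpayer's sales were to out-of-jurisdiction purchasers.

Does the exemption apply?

Yes — exempt.

(i) Schedule C activity — fails.
(A) veteran — met.
(B) has storefront — met.
(ii) = T AND T = true.
(a): F OR T → true.
(i) nonprofit — not satisfied.
(A) returns current — met.
(B) >40% out-of-jur. sales — holds.
(C) ≥50% agricultural — holds.
(D) ≤ 8 employees — satisfied.
(E) receipts ≤ $200,000 — holds.
(F) not (in enterprise zone) — met.
(G) not (state-registered) — holds.
(ii) = T AND T AND T AND T AND T AND T AND T = true.
(b) = F OR T = true.
So (1) is satisfied (T AND T).
(2) ≥ 9 yrs in jurisdiction — fails.
Overall: T OR F → true.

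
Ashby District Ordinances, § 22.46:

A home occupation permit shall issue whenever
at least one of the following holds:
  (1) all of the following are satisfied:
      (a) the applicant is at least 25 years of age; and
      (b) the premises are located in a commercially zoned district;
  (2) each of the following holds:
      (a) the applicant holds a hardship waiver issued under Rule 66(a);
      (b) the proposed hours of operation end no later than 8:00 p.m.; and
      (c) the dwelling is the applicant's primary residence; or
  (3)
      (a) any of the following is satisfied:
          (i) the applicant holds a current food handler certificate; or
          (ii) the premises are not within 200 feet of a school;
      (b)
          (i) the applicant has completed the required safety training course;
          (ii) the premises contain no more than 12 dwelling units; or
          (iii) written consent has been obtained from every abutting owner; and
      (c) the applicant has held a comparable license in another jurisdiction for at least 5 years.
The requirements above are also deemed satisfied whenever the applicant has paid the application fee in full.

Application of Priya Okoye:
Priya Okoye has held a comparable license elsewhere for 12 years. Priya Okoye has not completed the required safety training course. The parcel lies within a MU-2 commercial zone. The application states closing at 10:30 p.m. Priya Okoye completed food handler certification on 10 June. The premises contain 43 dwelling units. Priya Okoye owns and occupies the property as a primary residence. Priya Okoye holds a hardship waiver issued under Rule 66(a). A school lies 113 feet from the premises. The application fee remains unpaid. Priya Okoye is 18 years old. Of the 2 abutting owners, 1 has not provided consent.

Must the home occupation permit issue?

No — denied.

(a) age ≥ 25 — not satisfied.
(b) commercially zoned — satisfied.
(1): F AND T → false.
(a) hardship waiver — met.
(b) closes by 8 p.m. — not met.
(c) primary residence — holds.
So (2) is not satisfied (T AND F AND T).
(i) food handler cert. — holds.
(ii) ≥200 ft from school — not satisfied.
(a) = T OR F = true.
(i) safety training — not satisfied.
(ii) ≤ 12 units — fails.
(iii) all abutters consent — fails.
(b) = F OR F OR F = false.
(c) prior license ≥ 5 yr — holds.
So (3) is not satisfied (T AND F AND T).
Overall: F OR F OR F → false.
Exception (fee paid) — not satisfied.
Result: main false OR exception false → false.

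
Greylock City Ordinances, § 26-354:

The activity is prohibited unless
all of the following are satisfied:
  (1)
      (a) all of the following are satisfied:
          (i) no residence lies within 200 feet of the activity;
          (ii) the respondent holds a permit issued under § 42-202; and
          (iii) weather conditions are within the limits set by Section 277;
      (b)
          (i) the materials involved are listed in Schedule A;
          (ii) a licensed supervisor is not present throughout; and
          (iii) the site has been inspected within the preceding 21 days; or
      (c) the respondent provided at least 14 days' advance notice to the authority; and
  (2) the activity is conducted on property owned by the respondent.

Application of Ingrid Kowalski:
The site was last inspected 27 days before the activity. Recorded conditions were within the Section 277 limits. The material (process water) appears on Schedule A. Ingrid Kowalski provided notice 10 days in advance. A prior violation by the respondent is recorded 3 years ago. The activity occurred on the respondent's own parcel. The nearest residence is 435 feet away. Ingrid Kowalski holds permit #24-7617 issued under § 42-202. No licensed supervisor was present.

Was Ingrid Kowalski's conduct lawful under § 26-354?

(i) no residence in 200 ft — holds.
(ii) holds permit — met.
(iii) weather ok — satisfied.
(a): T AND T AND T → true.
(i) Schedule A material — satisfied.
(ii) not (supervisor present) — met.
(iii) site inspected — fails.
(b) = T AND T AND F = false.
(c) ≥14 days' notice — not satisfied.
(1): T OR F OR F → true.
(2) own property — satisfied.
So Overall is satisfied (T AND T).

Yes — lawful.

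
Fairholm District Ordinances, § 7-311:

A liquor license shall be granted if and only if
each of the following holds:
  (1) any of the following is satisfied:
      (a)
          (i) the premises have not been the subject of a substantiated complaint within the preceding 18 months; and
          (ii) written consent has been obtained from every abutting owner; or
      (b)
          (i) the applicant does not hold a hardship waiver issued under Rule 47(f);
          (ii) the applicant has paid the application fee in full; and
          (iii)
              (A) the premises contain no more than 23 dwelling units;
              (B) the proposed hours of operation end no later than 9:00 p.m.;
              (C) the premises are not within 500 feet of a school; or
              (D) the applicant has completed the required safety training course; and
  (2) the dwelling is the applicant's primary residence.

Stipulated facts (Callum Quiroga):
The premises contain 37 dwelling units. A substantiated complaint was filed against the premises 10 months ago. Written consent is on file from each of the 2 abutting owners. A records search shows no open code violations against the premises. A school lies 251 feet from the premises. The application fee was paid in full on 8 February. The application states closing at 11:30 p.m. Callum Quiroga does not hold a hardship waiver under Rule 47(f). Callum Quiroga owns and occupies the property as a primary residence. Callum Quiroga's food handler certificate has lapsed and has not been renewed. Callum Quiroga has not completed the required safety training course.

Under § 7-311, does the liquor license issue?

(i) no complaint in 18 mo. — fails.
(ii) all abutters consent — met.
So (a) is not satisfied (F AND T).
(i) not (hardship waiver) — holds.
(ii) fee paid — met.
(A) ≤ 23 units — fails.
(B) closes by 9 p.m. — fails.
(C) ≥500 ft from school — fails.
(D) safety training — not met.
(iii) = F OR F OR F OR F = false.
(b) = T AND T AND F = false.
(1) = F OR F = false.
(2) primary residence — satisfied.
So Overall is not satisfied (F AND T).

No — denied.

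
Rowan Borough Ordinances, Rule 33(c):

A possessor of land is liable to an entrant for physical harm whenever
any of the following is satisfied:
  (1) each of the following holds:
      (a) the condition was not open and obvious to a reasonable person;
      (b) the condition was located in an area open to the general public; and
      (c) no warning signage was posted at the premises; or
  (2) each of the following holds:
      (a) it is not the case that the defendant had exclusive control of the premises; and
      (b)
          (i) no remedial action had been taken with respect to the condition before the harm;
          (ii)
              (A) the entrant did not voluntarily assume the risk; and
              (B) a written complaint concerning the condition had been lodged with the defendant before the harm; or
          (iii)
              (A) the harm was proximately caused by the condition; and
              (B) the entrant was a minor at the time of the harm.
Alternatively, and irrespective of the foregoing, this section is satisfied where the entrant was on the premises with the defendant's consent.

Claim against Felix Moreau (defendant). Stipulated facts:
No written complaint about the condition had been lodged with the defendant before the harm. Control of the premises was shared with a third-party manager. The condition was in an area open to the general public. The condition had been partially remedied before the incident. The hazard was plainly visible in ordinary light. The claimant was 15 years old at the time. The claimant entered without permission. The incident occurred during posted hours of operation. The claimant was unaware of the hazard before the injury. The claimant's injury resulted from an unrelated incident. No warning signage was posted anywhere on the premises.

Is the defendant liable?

(a) not open/obvious — not met.
(b) public area — satisfied.
(c) no signage posted — met.
So (1) is not satisfied (F AND T AND T).
(a) not (exclusive control) — satisfied.
(i) no remedial action — not satisfied.
(A) no assumed risk — holds.
(B) complaint lodged — fails.
(ii) = T AND F = false.
(A) proximate cause — fails.
(B) entrant a minor — met.
So (iii) is not satisfied (F AND T).
(b) = F OR F OR F = false.
(2) = T AND F = false.
Overall: F OR F → false.
Exception (consent to enter) — not satisfied.
Result: main false OR exception false → false.

No — not liable.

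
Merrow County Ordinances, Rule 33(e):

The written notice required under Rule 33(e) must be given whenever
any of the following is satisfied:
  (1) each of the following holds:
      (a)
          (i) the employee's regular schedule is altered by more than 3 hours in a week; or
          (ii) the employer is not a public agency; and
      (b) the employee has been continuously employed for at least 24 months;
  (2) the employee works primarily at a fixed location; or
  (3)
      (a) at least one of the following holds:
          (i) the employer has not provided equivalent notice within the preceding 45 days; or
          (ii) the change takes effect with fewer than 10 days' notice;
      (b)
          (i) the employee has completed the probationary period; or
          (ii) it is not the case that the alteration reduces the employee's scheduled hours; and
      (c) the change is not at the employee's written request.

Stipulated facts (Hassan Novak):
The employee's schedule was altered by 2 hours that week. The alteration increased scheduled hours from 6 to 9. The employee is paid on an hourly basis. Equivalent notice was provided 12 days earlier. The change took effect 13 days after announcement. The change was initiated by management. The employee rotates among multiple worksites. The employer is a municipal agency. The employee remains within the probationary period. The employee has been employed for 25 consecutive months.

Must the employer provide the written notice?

No — not required.

(i) schedule shift > 3h — not met.
(ii) not (public agency) — fails.
So (a) is not satisfied (F OR F).
(b) tenure ≥ 24 mo. — met.
(1): F AND T → false.
(2) fixed location — fails.
(i) no recent notice — not satisfied.
(ii) < 10 days' notice — fails.
(a) = F OR F = false.
(i) past probation — fails.
(ii) not (hours reduced) — satisfied.
(b): F OR T → true.
(c) not employee-requested — holds.
(3) = F AND T AND T = false.
Overall: F OR F OR F → false.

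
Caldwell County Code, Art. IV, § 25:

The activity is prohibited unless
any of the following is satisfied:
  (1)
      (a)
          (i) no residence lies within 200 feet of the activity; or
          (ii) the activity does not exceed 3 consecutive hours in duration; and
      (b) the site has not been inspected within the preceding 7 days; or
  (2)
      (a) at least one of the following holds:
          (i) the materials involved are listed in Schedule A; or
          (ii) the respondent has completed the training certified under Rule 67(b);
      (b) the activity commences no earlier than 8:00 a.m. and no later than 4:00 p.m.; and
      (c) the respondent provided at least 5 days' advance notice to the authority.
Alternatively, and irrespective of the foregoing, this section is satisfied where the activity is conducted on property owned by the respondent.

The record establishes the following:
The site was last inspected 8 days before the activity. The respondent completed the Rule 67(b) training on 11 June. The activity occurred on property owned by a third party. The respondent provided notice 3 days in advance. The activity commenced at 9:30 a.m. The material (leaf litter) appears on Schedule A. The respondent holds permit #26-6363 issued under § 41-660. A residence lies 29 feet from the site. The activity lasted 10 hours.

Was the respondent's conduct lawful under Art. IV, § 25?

(i) no residence in 200 ft — not satisfied.
(ii) ≤ 3 hrs duration — not met.
(a) = F OR F = false.
(b) not (site inspected) — satisfied.
So (1) is not satisfied (F AND T).
(i) Schedule A material — holds.
(ii) training certified — satisfied.
So (a) is satisfied (T OR T).
(b) start within hours — satisfied.
(c) ≥5 days' notice — fails.
So (2) is not satisfied (T AND T AND F).
So Overall is not satisfied (F OR F).
Exception (own property) — not satisfied.
Result: main false OR exception false → false.

No — unlawful.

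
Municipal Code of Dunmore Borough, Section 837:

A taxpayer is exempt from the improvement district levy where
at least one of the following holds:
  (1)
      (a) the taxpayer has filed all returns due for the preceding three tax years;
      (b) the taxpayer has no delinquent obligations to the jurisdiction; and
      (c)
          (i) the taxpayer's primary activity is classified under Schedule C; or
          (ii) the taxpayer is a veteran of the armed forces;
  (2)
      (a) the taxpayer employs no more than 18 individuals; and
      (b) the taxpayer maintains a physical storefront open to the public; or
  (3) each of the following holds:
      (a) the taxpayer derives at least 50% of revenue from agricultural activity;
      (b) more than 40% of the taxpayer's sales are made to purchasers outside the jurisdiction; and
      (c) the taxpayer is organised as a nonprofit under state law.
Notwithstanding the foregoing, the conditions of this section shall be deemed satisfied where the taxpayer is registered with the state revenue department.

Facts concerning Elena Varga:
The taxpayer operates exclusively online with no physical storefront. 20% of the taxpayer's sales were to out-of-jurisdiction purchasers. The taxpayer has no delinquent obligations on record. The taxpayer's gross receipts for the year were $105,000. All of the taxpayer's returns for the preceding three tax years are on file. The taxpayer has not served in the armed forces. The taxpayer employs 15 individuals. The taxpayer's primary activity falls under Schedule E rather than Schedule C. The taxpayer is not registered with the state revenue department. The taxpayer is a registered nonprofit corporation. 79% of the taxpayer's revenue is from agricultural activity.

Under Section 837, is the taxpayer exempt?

(a) returns current — satisfied.
(b) no delinquency — met.
(i) Schedule C activity — fails.
(ii) veteran — fails.
So (c) is not satisfied (F OR F).
So (1) is not satisfied (T AND T AND F).
(a) ≤ 18 employees — met.
(b) has storefront — not met.
(2): T AND F → false.
(a) ≥50% agricultural — met.
(b) >40% out-of-jur. sales — not met.
(c) nonprofit — holds.
(3) = T AND F AND T = false.
Overall = F OR F OR F = false.
Exception (state-registered) — not satisfied.
Result: main false OR exception false → false.

No — not exempt.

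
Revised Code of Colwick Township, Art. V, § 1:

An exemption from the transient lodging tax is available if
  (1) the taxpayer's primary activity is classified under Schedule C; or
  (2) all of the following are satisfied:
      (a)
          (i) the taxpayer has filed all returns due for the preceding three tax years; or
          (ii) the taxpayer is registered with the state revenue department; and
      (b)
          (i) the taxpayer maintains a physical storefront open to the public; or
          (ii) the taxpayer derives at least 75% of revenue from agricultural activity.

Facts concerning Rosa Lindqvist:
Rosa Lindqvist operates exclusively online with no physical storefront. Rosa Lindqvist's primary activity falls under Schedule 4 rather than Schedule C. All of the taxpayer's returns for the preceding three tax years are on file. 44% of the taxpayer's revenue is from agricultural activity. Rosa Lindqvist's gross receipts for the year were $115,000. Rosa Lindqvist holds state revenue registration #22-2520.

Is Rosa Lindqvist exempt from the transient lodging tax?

(1) Schedule C activity — not satisfied.
(i) returns current — met.
(ii) state-registered — holds.
So (a) is satisfied (T OR T).
(i) has storefront — fails.
(ii) ≥75% agricultural — not satisfied.
(b) = F OR F = false.
(2): T AND F → false.
So Overall is not satisfied (F OR F).

No — not exempt.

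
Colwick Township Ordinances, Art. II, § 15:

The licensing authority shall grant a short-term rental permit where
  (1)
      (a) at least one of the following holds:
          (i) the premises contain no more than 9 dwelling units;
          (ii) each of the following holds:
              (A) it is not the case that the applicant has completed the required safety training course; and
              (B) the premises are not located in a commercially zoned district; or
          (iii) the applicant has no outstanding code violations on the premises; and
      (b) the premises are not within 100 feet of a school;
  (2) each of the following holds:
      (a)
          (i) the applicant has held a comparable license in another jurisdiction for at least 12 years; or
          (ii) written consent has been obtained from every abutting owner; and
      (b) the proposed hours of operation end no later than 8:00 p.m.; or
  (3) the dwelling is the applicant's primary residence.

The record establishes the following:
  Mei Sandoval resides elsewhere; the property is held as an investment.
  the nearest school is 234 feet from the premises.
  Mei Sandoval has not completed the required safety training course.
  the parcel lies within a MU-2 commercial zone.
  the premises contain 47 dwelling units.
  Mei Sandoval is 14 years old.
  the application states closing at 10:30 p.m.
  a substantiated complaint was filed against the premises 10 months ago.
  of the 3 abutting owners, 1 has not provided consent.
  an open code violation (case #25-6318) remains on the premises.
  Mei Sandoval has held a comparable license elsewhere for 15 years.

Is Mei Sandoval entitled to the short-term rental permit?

(i) ≤ 9 units — not satisfied.
(A) not (safety training) — met.
(B) not (commercially zoned) — not satisfied.
(ii) = T AND F = false.
(iii) no code violations — fails.
(a) = F OR F OR F = false.
(b) ≥100 ft from school — met.
(1) = F AND T = false.
(i) prior license ≥ 12 yr — holds.
(ii) all abutters consent — not met.
So (a) is satisfied (T OR F).
(b) closes by 8 p.m. — not met.
(2): T AND F → false.
(3) primary residence — fails.
Overall: F OR F OR F → false.

No — denied.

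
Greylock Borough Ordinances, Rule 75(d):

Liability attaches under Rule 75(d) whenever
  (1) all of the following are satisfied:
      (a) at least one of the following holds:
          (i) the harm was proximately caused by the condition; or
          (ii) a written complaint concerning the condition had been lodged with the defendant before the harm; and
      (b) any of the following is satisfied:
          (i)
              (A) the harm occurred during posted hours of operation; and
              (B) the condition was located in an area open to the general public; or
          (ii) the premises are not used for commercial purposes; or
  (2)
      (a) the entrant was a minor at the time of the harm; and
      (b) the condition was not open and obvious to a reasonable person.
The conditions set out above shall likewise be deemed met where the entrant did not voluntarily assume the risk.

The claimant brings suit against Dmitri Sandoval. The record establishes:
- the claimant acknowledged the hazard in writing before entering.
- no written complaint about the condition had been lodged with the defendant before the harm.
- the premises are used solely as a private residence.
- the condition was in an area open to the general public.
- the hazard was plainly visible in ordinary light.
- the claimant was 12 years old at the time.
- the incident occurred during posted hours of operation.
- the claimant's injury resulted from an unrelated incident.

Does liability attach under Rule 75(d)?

No — not liable.

(i) proximate cause — not satisfied.
(ii) complaint lodged — fails.
So (a) is not satisfied (F OR F).
(A) during posted hours — satisfied.
(B) public area — satisfied.
(i): T AND T → true.
(ii) not (commercial use) — satisfied.
So (b) is satisfied (T OR T).
So (1) is not satisfied (F AND T).
(a) entrant a minor — satisfied.
(b) not open/obvious — not met.
So (2) is not satisfied (T AND F).
Overall: F OR F → false.
Exception (no assumed risk) — not satisfied.
Result: main false OR exception false → false.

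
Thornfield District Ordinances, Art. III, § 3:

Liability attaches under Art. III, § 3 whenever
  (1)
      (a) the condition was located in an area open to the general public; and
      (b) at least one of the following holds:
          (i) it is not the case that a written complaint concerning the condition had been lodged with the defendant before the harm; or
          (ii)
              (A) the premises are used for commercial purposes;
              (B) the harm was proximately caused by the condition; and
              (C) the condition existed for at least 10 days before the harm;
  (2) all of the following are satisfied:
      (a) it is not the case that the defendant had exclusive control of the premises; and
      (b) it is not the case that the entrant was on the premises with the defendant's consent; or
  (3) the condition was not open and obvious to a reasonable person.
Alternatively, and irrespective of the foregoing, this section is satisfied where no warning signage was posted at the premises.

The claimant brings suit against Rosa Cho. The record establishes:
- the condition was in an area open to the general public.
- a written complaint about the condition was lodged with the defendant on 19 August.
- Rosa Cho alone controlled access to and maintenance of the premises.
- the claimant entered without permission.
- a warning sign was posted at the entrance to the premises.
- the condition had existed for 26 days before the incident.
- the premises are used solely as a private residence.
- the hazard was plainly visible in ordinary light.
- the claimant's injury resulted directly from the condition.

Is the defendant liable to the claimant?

(a) public area — satisfied.
(i) not (complaint lodged) — fails.
(A) commercial use — not met.
(B) proximate cause — met.
(C) condition ≥10 days old — holds.
(ii) = F AND T AND T = false.
(b) = F OR F = false.
(1) = T AND F = false.
(a) not (exclusive control) — fails.
(b) not (consent to enter) — holds.
(2): F AND T → false.
(3) not open/obvious — not satisfied.
So Overall is not satisfied (F OR F OR F).
Exception (no signage posted) — not satisfied.
Result: main false OR exception false → false.

No — not liable.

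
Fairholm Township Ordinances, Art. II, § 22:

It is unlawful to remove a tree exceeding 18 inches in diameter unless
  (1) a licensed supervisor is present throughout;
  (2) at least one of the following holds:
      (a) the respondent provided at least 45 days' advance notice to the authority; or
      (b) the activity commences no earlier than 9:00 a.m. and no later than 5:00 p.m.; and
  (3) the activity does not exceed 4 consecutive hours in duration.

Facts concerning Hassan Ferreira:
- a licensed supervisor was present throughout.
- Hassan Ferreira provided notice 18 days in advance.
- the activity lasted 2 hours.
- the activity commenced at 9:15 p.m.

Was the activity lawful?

(1) supervisor present — holds.
(a) ≥45 days' notice — fails.
(b) start within hours — fails.
(2) = F OR F = false.
(3) ≤ 4 hrs duration — holds.
So Overall is not satisfied (T AND F AND T).

No — unlawful.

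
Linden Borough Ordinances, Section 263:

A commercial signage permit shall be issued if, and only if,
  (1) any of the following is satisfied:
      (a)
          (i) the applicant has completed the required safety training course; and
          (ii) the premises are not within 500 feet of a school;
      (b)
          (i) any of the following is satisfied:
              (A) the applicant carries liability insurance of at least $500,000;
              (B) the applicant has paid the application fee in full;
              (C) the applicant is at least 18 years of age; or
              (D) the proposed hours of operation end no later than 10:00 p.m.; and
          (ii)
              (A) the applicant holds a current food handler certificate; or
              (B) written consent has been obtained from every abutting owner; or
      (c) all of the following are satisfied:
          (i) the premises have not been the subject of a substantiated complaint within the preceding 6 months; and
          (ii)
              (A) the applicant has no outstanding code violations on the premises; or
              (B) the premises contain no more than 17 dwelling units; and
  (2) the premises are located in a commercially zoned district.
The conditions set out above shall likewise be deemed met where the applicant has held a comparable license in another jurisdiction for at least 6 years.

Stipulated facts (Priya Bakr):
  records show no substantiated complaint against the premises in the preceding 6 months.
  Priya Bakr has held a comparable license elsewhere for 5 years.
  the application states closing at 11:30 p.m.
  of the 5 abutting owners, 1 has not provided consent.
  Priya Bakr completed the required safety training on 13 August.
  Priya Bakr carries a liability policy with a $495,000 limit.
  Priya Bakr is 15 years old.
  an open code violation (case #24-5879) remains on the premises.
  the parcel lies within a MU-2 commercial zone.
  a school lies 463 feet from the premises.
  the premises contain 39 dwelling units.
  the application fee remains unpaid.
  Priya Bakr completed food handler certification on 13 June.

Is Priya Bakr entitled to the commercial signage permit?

No — denied.

(i) safety training — holds.
(ii) ≥500 ft from school — not satisfied.
(a): T AND F → false.
(A) insurance ≥ $500,000 — fails.
(B) fee paid — fails.
(C) age ≥ 18 — not satisfied.
(D) closes by 10 p.m. — not met.
(i): F OR F OR F OR F → false.
(A) food handler cert. — holds.
(B) all abutters consent — fails.
(ii): T OR F → true.
(b) = F AND T = false.
(i) no complaint in 6 mo. — met.
(A) no code violations — fails.
(B) ≤ 17 units — not met.
So (ii) is not satisfied (F OR F).
(c): T AND F → false.
So (1) is not satisfied (F OR F OR F).
(2) commercially zoned — satisfied.
Overall = F AND T = false.
Exception (prior license ≥ 6 yr) — not satisfied.
Result: main false OR exception false → false.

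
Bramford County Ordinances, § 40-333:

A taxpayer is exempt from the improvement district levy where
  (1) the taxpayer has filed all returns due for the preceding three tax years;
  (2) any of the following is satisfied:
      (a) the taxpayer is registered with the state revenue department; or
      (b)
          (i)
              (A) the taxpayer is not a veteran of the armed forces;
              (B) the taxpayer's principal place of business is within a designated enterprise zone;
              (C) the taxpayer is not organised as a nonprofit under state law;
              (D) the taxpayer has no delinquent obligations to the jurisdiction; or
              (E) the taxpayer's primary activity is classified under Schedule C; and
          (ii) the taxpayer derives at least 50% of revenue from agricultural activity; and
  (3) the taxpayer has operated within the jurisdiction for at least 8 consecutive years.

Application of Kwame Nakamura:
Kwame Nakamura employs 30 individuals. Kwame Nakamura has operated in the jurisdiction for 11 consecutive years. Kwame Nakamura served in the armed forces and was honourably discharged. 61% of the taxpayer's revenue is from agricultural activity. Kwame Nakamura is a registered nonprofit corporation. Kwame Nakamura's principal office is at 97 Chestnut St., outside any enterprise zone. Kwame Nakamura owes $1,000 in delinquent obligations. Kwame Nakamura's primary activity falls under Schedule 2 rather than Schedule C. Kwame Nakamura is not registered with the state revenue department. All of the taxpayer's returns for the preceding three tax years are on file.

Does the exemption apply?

No — not exempt.

(1) returns current — met.
(a) state-registered — not satisfied.
(A) not (veteran) — not satisfied.
(B) in enterprise zone — not satisfied.
(C) not (nonprofit) — fails.
(D) no delinquency — not met.
(E) Schedule C activity — not met.
(i) = F OR F OR F OR F OR F = false.
(ii) ≥50% agricultural — holds.
(b): F AND T → false.
So (2) is not satisfied (F OR F).
(3) ≥ 8 yrs in jurisdiction — met.
Overall = T AND F AND T = false.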